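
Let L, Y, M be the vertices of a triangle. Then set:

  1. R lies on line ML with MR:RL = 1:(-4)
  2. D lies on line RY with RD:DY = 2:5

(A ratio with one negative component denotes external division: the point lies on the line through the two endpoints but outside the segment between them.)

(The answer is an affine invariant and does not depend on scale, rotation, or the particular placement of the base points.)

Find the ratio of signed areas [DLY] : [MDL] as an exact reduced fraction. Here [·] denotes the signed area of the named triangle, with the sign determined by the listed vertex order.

Choose coordinates L = (0, 0), Y = (1, 0), M = (0, 1).
1. R lies on line ML with MR:RL = 1:(-4) ⇒ R = (0, 4/3)
2. D lies on line RY with RD:DY = 2:5 ⇒ D = (2/7, 20/21)
2·[DLY] = 20/21, 2·[MDL] = -2/7
[DLY]:[MDL] = 20/21:-2/7 = -10/3

[DLY]:[MDL] = -10/3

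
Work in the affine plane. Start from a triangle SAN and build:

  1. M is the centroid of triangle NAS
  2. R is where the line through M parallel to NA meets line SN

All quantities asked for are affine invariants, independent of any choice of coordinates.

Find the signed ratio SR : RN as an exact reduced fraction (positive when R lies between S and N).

Assign S = (0, 0), A = (1, 0), N = (0, 1) — the answer is frame-independent, so this choice is without loss of generality.
1. M is the centroid of triangle NAS ⇒ M = (1/3, 1/3)
2. R is where the line through M parallel to NA meets line SN ⇒ R = (0, 2/3)
R = S + t·(N−S) with t = 2/3, so SR:RN = t:(1−t) = 2/3:1/3

SR:RN = 2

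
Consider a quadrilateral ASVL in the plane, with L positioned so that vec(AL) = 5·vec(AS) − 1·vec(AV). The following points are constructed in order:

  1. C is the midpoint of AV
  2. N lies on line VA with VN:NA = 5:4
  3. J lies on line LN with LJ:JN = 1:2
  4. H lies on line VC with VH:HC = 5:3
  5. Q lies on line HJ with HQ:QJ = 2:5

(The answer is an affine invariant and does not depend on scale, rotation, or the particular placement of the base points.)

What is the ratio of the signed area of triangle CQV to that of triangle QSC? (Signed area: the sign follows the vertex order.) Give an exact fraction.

[CQV]:[QSC] = -288/193

Assign A = (0, 0), S = (1, 0), V = (0, 1), L = (5, -1) — the answer is frame-independent, so this choice is without loss of generality.
1. C is the midpoint of AV ⇒ C = (0, 1/2)
2. N lies on line VA with VN:NA = 5:4 ⇒ N = (0, 4/9)
3. J lies on line LN with LJ:JN = 1:2 ⇒ J = (10/3, -14/27)
4. H lies on line VC with VH:HC = 5:3 ⇒ H = (0, 11/16)
5. Q lies on line HJ with HQ:QJ = 2:5 ⇒ Q = (20/21, 1037/3024)
2·[CQV] = 10/21, 2·[QSC] = -965/3024
[CQV]:[QSC] = 10/21:-965/3024 = -288/193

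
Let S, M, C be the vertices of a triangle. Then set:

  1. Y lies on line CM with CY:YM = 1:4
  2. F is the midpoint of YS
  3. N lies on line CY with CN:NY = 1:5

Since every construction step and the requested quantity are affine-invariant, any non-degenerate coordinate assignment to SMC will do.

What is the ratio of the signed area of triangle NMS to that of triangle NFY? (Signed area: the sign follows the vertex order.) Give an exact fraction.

[NMS]:[NFY] = -58/5

Work in coordinates with S = (0, 0), M = (1, 0), C = (0, 1).
1. Y lies on line CM with CY:YM = 1:4 ⇒ Y = (1/5, 4/5)
2. F is the midpoint of YS ⇒ F = (1/10, 2/5)
3. N lies on line CY with CN:NY = 1:5 ⇒ N = (1/30, 29/30)
2·[NMS] = -29/30, 2·[NFY] = 1/12
[NMS]:[NFY] = -29/30:1/12 = -58/5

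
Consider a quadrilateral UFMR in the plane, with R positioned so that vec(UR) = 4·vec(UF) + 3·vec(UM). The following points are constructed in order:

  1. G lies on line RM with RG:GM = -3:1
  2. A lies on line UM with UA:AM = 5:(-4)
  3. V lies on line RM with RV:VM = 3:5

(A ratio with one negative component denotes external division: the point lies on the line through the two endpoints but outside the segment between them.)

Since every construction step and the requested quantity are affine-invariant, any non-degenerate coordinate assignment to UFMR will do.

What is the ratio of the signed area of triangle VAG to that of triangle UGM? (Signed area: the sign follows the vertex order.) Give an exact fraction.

Assign U = (0, 0), F = (1, 0), M = (0, 1), R = (4, 3) — the answer is frame-independent, so this choice is without loss of generality.
1. G lies on line RM with RG:GM = -3:1 ⇒ G = (-2, 0)
2. A lies on line UM with UA:AM = 5:(-4) ⇒ A = (0, 5)
3. V lies on line RM with RV:VM = 3:5 ⇒ V = (5/2, 9/4)
2·[VAG] = 18, 2·[UGM] = -2
[VAG]:[UGM] = 18:-2 = -9

[VAG]:[UGM] = -9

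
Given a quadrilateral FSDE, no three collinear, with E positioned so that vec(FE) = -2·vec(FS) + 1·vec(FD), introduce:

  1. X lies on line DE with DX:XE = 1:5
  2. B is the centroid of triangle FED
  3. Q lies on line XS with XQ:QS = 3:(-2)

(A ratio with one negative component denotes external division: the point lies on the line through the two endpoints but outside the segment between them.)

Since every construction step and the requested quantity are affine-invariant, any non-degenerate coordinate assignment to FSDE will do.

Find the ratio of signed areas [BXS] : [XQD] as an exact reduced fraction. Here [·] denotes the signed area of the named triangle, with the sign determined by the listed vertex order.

Assign F = (0, 0), S = (1, 0), D = (0, 1), E = (-2, 1) — the answer is frame-independent, so this choice is without loss of generality.
1. X lies on line DE with DX:XE = 1:5 ⇒ X = (-1/3, 1)
2. B is the centroid of triangle FED ⇒ B = (-2/3, 2/3)
3. Q lies on line XS with XQ:QS = 3:(-2) ⇒ Q = (11/3, -2)
2·[BXS] = -7/9, 2·[XQD] = 1
[BXS]:[XQD] = -7/9:1 = -7/9

[BXS]:[XQD] = -7/9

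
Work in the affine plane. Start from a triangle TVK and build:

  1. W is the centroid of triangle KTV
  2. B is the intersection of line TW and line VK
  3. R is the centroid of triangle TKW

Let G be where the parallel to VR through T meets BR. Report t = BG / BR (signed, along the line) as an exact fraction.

Work in coordinates with T = (0, 0), V = (1, 0), K = (0, 1).
1. W is the centroid of triangle KTV ⇒ W = (1/3, 1/3)
2. B is the intersection of line TW and line VK ⇒ B = (1/2, 1/2)
3. R is the centroid of triangle TKW ⇒ R = (1/9, 4/9)
through T parallel to VR: direction (-8/9, 4/9); meets BR at G = (-2/3, 1/3)
G = B + t·(R−B) with t = 3

t = 3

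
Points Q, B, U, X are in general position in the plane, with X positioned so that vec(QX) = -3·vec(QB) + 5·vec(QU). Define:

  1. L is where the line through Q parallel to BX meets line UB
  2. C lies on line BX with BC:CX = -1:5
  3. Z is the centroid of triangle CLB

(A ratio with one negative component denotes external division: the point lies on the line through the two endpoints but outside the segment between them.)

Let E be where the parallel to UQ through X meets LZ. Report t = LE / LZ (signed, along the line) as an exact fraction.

t = 3/11

Assign Q = (0, 0), B = (1, 0), U = (0, 1), X = (-3, 5) — the answer is frame-independent, so this choice is without loss of generality.
1. L is where the line through Q parallel to BX meets line UB ⇒ L = (-4, 5)
2. C lies on line BX with BC:CX = -1:5 ⇒ C = (2, -5/4)
3. Z is the centroid of triangle CLB ⇒ Z = (-1/3, 5/4)
through X parallel to UQ: direction (0, -1); meets LZ at E = (-3, 175/44)
E = L + t·(Z−L) with t = 3/11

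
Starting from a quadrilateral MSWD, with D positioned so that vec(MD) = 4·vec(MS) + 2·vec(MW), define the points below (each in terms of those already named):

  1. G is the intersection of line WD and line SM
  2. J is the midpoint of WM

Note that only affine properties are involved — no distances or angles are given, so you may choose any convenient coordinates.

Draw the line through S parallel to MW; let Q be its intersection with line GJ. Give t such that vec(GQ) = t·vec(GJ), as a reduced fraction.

t = 5/4

Assign M = (0, 0), S = (1, 0), W = (0, 1), D = (4, 2) — the answer is frame-independent, so this choice is without loss of generality.
1. G is the intersection of line WD and line SM ⇒ G = (-4, 0)
2. J is the midpoint of WM ⇒ J = (0, 1/2)
through S parallel to MW: direction (0, 1); meets GJ at Q = (1, 5/8)
Q = G + t·(J−G) with t = 5/4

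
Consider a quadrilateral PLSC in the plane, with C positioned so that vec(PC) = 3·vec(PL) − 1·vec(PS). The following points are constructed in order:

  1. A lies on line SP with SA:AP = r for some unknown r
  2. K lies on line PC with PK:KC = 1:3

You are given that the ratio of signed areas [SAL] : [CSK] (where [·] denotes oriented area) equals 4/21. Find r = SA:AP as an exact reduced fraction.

r = 3/4

Assign P = (0, 0), L = (1, 0), S = (0, 1), C = (3, -1) — the answer is frame-independent, so this choice is without loss of generality.
1. With SA:AP = r, write λ = r/(r+1) so A = S + λ·(P−S); A is affine-linear in λ
2. K lies on line PC with PK:KC = 1:3 ⇒ K = (3/4, -1/4)
Every point depending on A is an affine combination of A and λ-independent points, so each such coordinate is linear in λ; the λ² term in each signed area is a multiple of (P−S)×(P−S) = 0, so 2·[SAL] and 2·[CSK] are each linear in λ. Evaluating at λ=0 and λ=1:
  2·[SAL] = λ,   2·[CSK] = 9/4
So [SAL]:[CSK] = (λ) / (9/4). Setting this equal to 4/21:
  λ = 4/21·(9/4)  ⇒  λ = 3/7
Then r = λ/(1−λ) = (3/7)/(4/7) = 3/4. Check: with r = 3/4, A = (0, 4/7) and [SAL]:[CSK] = 4/21 as required.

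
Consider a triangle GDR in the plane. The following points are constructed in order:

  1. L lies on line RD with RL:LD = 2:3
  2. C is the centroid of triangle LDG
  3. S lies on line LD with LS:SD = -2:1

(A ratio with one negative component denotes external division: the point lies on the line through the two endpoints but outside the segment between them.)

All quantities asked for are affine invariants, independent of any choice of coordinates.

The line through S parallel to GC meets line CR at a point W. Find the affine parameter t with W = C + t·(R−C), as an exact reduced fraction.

t = -9/7

Assign G = (0, 0), D = (1, 0), R = (0, 1) — the answer is frame-independent, so this choice is without loss of generality.
1. L lies on line RD with RL:LD = 2:3 ⇒ L = (2/5, 3/5)
2. C is the centroid of triangle LDG ⇒ C = (7/15, 1/5)
3. S lies on line LD with LS:SD = -2:1 ⇒ S = (8/5, -3/5)
through S parallel to GC: direction (7/15, 1/5); meets CR at W = (16/15, -29/35)
W = C + t·(R−C) with t = -9/7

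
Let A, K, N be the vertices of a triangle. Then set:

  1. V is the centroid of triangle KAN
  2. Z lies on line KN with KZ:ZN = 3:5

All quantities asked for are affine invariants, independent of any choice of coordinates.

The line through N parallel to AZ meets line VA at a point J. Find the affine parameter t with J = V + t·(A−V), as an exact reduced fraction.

t = -13/2

Set A = (0, 0), K = (1, 0), N = (0, 1); any affine frame gives the same invariant.
1. V is the centroid of triangle KAN ⇒ V = (1/3, 1/3)
2. Z lies on line KN with KZ:ZN = 3:5 ⇒ Z = (5/8, 3/8)
through N parallel to AZ: direction (5/8, 3/8); meets VA at J = (5/2, 5/2)
J = V + t·(A−V) with t = -13/2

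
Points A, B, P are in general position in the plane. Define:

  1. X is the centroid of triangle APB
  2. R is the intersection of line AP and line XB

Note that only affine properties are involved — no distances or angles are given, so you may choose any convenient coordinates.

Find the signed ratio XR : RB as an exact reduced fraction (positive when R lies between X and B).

Work in coordinates with A = (0, 0), B = (1, 0), P = (0, 1).
1. X is the centroid of triangle APB ⇒ X = (1/3, 1/3)
2. R is the intersection of line AP and line XB ⇒ R = (0, 1/2)
R = X + t·(B−X) with t = -1/2, so XR:RB = t:(1−t) = -1/2:3/2

XR:RB = -1/3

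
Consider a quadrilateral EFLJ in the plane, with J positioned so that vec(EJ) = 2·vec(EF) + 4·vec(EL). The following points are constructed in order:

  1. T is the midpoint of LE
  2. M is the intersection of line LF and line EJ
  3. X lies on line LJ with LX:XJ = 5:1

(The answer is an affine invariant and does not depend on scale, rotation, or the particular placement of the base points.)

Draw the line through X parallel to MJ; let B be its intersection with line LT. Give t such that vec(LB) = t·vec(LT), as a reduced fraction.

t = 5/3

Work in coordinates with E = (0, 0), F = (1, 0), L = (0, 1), J = (2, 4).
1. T is the midpoint of LE ⇒ T = (0, 1/2)
2. M is the intersection of line LF and line EJ ⇒ M = (1/3, 2/3)
3. X lies on line LJ with LX:XJ = 5:1 ⇒ X = (5/3, 7/2)
through X parallel to MJ: direction (5/3, 10/3); meets LT at B = (0, 1/6)
B = L + t·(T−L) with t = 5/3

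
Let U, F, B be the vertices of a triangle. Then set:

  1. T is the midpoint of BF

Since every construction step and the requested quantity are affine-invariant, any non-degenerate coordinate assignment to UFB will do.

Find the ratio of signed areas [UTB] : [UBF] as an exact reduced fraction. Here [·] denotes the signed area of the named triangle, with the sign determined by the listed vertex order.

[UTB]:[UBF] = -1/2

Set U = (0, 0), F = (1, 0), B = (0, 1); any affine frame gives the same invariant.
1. T is the midpoint of BF ⇒ T = (1/2, 1/2)
2·[UTB] = 1/2, 2·[UBF] = -1
[UTB]:[UBF] = 1/2:-1 = -1/2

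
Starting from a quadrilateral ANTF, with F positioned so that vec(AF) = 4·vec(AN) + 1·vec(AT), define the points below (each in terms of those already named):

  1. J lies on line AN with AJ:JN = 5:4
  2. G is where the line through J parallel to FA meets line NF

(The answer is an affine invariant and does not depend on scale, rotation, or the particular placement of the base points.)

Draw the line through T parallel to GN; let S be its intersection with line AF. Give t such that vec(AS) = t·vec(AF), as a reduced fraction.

Set A = (0, 0), N = (1, 0), T = (0, 1), F = (4, 1); any affine frame gives the same invariant.
1. J lies on line AN with AJ:JN = 5:4 ⇒ J = (5/9, 0)
2. G is where the line through J parallel to FA meets line NF ⇒ G = (7/3, 4/9)
through T parallel to GN: direction (-4/3, -4/9); meets AF at S = (-12, -3)
S = A + t·(F−A) with t = -3

t = -3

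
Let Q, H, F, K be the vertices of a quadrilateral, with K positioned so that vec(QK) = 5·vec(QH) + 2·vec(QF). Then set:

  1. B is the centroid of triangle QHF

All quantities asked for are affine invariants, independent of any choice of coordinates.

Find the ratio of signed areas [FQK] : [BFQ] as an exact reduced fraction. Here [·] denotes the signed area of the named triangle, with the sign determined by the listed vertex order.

[FQK]:[BFQ] = 15

Work in coordinates with Q = (0, 0), H = (1, 0), F = (0, 1), K = (5, 2).
1. B is the centroid of triangle QHF ⇒ B = (1/3, 1/3)
2·[FQK] = 5, 2·[BFQ] = 1/3
[FQK]:[BFQ] = 5:1/3 = 15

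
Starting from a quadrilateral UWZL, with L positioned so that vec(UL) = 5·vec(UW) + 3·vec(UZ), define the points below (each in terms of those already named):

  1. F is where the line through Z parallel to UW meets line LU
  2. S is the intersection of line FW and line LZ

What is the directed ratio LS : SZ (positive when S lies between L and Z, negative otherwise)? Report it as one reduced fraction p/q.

Choose coordinates U = (0, 0), W = (1, 0), Z = (0, 1), L = (5, 3).
1. F is where the line through Z parallel to UW meets line LU ⇒ F = (5/3, 1)
2. S is the intersection of line FW and line LZ ⇒ S = (25/11, 21/11)
S = L + t·(Z−L) with t = 6/11, so LS:SZ = t:(1−t) = 6/11:5/11

LS:SZ = 6/5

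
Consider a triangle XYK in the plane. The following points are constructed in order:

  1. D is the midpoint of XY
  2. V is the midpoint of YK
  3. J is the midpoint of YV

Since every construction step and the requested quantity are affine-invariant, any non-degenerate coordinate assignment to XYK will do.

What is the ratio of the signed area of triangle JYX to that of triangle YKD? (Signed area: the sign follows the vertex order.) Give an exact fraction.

Set X = (0, 0), Y = (1, 0), K = (0, 1); any affine frame gives the same invariant.
1. D is the midpoint of XY ⇒ D = (1/2, 0)
2. V is the midpoint of YK ⇒ V = (1/2, 1/2)
3. J is the midpoint of YV ⇒ J = (3/4, 1/4)
2·[JYX] = -1/4, 2·[YKD] = 1/2
[JYX]:[YKD] = -1/4:1/2 = -1/2

[JYX]:[YKD] = -1/2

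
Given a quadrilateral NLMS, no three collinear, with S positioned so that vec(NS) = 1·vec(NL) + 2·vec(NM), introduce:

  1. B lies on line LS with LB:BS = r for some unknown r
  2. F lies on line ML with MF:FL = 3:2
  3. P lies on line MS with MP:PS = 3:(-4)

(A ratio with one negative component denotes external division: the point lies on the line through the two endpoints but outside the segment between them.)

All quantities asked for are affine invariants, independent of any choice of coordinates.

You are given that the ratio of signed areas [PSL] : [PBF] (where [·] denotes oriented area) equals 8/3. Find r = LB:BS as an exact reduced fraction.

Choose coordinates N = (0, 0), L = (1, 0), M = (0, 1), S = (1, 2).
1. With LB:BS = r, write λ = r/(r+1) so B = L + λ·(S−L); B is affine-linear in λ
2. F lies on line ML with MF:FL = 3:2 ⇒ F = (3/5, 2/5)
3. P lies on line MS with MP:PS = 3:(-4) ⇒ P = (-3, -2)
Every point depending on B is an affine combination of B and λ-independent points, so each such coordinate is linear in λ; the λ² term in each signed area is a multiple of (S−L)×(S−L) = 0, so 2·[PSL] and 2·[PBF] are each linear in λ. Evaluating at λ=0 and λ=1:
  2·[PSL] = -8,   2·[PBF] = -36/5·λ + 12/5
So [PSL]:[PBF] = (-8) / (-36/5·λ + 12/5). Setting this equal to 8/3:
  -8 = 8/3·(-36/5·λ + 12/5)  ⇒  λ = 3/4
Then r = λ/(1−λ) = (3/4)/(1/4) = 3. Check: with r = 3, B = (1, 3/2) and [PSL]:[PBF] = 8/3 as required.

r = 3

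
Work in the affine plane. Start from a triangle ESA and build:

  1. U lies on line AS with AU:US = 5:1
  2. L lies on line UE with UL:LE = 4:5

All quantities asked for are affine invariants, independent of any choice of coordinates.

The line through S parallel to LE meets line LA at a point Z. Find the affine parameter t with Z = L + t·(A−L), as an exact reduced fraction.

t = -1/5

Set E = (0, 0), S = (1, 0), A = (0, 1); any affine frame gives the same invariant.
1. U lies on line AS with AU:US = 5:1 ⇒ U = (5/6, 1/6)
2. L lies on line UE with UL:LE = 4:5 ⇒ L = (25/54, 5/54)
through S parallel to LE: direction (-25/54, -5/54); meets LA at Z = (5/9, -4/45)
Z = L + t·(A−L) with t = -1/5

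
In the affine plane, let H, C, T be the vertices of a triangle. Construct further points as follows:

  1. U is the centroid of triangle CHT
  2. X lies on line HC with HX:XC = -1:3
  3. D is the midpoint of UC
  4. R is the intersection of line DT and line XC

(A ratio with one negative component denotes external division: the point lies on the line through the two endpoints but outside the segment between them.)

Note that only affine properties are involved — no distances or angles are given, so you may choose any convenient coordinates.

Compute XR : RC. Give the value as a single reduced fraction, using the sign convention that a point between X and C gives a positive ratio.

Set H = (0, 0), C = (1, 0), T = (0, 1); any affine frame gives the same invariant.
1. U is the centroid of triangle CHT ⇒ U = (1/3, 1/3)
2. X lies on line HC with HX:XC = -1:3 ⇒ X = (-1/2, 0)
3. D is the midpoint of UC ⇒ D = (2/3, 1/6)
4. R is the intersection of line DT and line XC ⇒ R = (4/5, 0)
R = X + t·(C−X) with t = 13/15, so XR:RC = t:(1−t) = 13/15:2/15

XR:RC = 13/2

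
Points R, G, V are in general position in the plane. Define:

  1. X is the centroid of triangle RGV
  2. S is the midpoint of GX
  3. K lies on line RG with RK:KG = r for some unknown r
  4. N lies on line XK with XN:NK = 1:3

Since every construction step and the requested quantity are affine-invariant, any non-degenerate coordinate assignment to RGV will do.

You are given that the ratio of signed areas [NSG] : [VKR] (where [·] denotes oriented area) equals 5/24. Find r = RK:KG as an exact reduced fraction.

Choose coordinates R = (0, 0), G = (1, 0), V = (0, 1).
1. X is the centroid of triangle RGV ⇒ X = (1/3, 1/3)
2. S is the midpoint of GX ⇒ S = (2/3, 1/6)
3. With RK:KG = r, write λ = r/(r+1) so K = R + λ·(G−R); K is affine-linear in λ
4. N lies on line XK with XN:NK = 1:3 ⇒ N is an affine combination of earlier points and hence also affine-linear in λ
Every point depending on K is an affine combination of K and λ-independent points, so each such coordinate is linear in λ; the λ² term in each signed area is a multiple of (G−R)×(G−R) = 0, so 2·[NSG] and 2·[VKR] are each linear in λ. Evaluating at λ=0 and λ=1:
  2·[NSG] = 1/24·λ − 1/24,   2·[VKR] = −λ
So [NSG]:[VKR] = (1/24·λ − 1/24) / (−λ). Setting this equal to 5/24:
  1/24·λ − 1/24 = 5/24·(−λ)  ⇒  λ = 1/6
Then r = λ/(1−λ) = (1/6)/(5/6) = 1/5. Check: with r = 1/5, K = (1/6, 0) and [NSG]:[VKR] = 5/24 as required.

r = 1/5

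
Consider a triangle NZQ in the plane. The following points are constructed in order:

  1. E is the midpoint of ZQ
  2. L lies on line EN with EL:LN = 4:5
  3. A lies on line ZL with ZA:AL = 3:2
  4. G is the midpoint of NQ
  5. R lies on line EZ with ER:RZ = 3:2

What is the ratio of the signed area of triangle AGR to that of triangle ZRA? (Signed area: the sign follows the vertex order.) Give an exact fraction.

[AGR]:[ZRA] = -29/16

Work in coordinates with N = (0, 0), Z = (1, 0), Q = (0, 1).
1. E is the midpoint of ZQ ⇒ E = (1/2, 1/2)
2. L lies on line EN with EL:LN = 4:5 ⇒ L = (5/18, 5/18)
3. A lies on line ZL with ZA:AL = 3:2 ⇒ A = (17/30, 1/6)
4. G is the midpoint of NQ ⇒ G = (0, 1/2)
5. R lies on line EZ with ER:RZ = 3:2 ⇒ R = (4/5, 1/5)
2·[AGR] = -29/300, 2·[ZRA] = 4/75
[AGR]:[ZRA] = -29/300:4/75 = -29/16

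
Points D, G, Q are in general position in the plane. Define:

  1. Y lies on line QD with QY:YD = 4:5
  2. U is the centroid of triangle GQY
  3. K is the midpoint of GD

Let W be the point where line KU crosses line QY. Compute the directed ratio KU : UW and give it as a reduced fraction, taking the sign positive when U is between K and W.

Assign D = (0, 0), G = (1, 0), Q = (0, 1) — the answer is frame-independent, so this choice is without loss of generality.
1. Y lies on line QD with QY:YD = 4:5 ⇒ Y = (0, 5/9)
2. U is the centroid of triangle GQY ⇒ U = (1/3, 14/27)
3. K is the midpoint of GD ⇒ K = (1/2, 0)
line KU meets QY at W = (0, 14/9)
U = K + t·(W−K) with t = 1/3, so KU:UW = 1/3:2/3

KU:UW = 1/2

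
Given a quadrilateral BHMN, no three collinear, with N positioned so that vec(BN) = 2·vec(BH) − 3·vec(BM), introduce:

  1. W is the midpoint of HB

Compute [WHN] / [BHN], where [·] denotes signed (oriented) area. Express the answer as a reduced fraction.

Work in coordinates with B = (0, 0), H = (1, 0), M = (0, 1), N = (2, -3).
1. W is the midpoint of HB ⇒ W = (1/2, 0)
2·[WHN] = -3/2, 2·[BHN] = -3
[WHN]:[BHN] = -3/2:-3 = 1/2

[WHN]:[BHN] = 1/2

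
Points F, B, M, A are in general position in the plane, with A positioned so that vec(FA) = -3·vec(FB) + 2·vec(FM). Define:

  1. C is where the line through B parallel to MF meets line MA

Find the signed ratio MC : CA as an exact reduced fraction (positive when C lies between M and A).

Assign F = (0, 0), B = (1, 0), M = (0, 1), A = (-3, 2) — the answer is frame-independent, so this choice is without loss of generality.
1. C is where the line through B parallel to MF meets line MA ⇒ C = (1, 2/3)
C = M + t·(A−M) with t = -1/3, so MC:CA = t:(1−t) = -1/3:4/3

MC:CA = -1/4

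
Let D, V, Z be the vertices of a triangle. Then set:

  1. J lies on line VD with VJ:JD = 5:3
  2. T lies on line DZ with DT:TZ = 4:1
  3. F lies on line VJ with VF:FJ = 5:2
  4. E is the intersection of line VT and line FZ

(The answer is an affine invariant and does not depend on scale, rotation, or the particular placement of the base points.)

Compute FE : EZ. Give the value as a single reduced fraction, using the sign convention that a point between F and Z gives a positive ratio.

FE:EZ = 25/14

Set D = (0, 0), V = (1, 0), Z = (0, 1); any affine frame gives the same invariant.
1. J lies on line VD with VJ:JD = 5:3 ⇒ J = (3/8, 0)
2. T lies on line DZ with DT:TZ = 4:1 ⇒ T = (0, 4/5)
3. F lies on line VJ with VF:FJ = 5:2 ⇒ F = (31/56, 0)
4. E is the intersection of line VT and line FZ ⇒ E = (31/156, 25/39)
E = F + t·(Z−F) with t = 25/39, so FE:EZ = t:(1−t) = 25/39:14/39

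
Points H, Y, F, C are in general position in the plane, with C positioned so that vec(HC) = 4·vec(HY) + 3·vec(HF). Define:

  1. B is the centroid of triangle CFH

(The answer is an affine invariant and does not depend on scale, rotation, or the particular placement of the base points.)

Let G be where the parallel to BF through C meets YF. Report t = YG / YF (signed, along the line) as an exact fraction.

Assign H = (0, 0), Y = (1, 0), F = (0, 1), C = (4, 3) — the answer is frame-independent, so this choice is without loss of generality.
1. B is the centroid of triangle CFH ⇒ B = (4/3, 4/3)
through C parallel to BF: direction (-4/3, -1/3); meets YF at G = (-4/5, 9/5)
G = Y + t·(F−Y) with t = 9/5

t = 9/5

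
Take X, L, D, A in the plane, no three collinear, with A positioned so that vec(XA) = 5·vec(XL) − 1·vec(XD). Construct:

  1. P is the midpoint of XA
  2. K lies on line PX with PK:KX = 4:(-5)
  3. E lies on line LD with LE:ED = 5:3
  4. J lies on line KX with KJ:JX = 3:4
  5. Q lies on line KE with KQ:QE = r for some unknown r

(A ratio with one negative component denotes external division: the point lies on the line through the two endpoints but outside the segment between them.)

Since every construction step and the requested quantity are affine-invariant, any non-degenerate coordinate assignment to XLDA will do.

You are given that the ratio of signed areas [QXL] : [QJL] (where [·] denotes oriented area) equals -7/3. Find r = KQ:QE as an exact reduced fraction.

Choose coordinates X = (0, 0), L = (1, 0), D = (0, 1), A = (5, -1).
1. P is the midpoint of XA ⇒ P = (5/2, -1/2)
2. K lies on line PX with PK:KX = 4:(-5) ⇒ K = (25/2, -5/2)
3. E lies on line LD with LE:ED = 5:3 ⇒ E = (3/8, 5/8)
4. J lies on line KX with KJ:JX = 3:4 ⇒ J = (50/7, -10/7)
5. With KQ:QE = r, write λ = r/(r+1) so Q = K + λ·(E−K); Q is affine-linear in λ
Every point depending on Q is an affine combination of Q and λ-independent points, so each such coordinate is linear in λ; the λ² term in each signed area is a multiple of (E−K)×(E−K) = 0, so 2·[QXL] and 2·[QJL] are each linear in λ. Evaluating at λ=0 and λ=1:
  2·[QXL] = 25/8·λ − 5/2,   2·[QJL] = -15/8·λ − 15/14
So [QXL]:[QJL] = (25/8·λ − 5/2) / (-15/8·λ − 15/14). Setting this equal to -7/3:
  25/8·λ − 5/2 = -7/3·(-15/8·λ − 15/14)  ⇒  λ = -4
Then r = λ/(1−λ) = (-4)/(5) = -4/5. Check: with r = -4/5, Q = (61, -15) and [QXL]:[QJL] = -7/3 as required.

r = -4/5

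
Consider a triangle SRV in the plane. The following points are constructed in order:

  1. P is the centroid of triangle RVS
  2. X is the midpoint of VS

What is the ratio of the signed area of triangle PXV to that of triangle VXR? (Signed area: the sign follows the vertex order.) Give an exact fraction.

Work in coordinates with S = (0, 0), R = (1, 0), V = (0, 1).
1. P is the centroid of triangle RVS ⇒ P = (1/3, 1/3)
2. X is the midpoint of VS ⇒ X = (0, 1/2)
2·[PXV] = -1/6, 2·[VXR] = 1/2
[PXV]:[VXR] = -1/6:1/2 = -1/3

[PXV]:[VXR] = -1/3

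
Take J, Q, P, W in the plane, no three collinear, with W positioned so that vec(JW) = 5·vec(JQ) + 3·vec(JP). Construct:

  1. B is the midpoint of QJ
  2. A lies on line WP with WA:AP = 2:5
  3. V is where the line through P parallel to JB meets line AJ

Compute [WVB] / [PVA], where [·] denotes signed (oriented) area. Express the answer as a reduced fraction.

[WVB]:[PVA] = 189/250

Set J = (0, 0), Q = (1, 0), P = (0, 1), W = (5, 3); any affine frame gives the same invariant.
1. B is the midpoint of QJ ⇒ B = (1/2, 0)
2. A lies on line WP with WA:AP = 2:5 ⇒ A = (25/7, 17/7)
3. V is where the line through P parallel to JB meets line AJ ⇒ V = (25/17, 1)
2·[WVB] = 27/17, 2·[PVA] = 250/119
[WVB]:[PVA] = 27/17:250/119 = 189/250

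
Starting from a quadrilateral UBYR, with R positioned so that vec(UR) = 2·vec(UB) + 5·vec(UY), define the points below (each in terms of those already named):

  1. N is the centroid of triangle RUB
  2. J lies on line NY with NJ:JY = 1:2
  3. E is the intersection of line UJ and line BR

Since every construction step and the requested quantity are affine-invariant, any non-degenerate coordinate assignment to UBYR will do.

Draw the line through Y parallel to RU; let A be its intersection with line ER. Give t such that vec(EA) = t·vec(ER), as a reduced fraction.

Choose coordinates U = (0, 0), B = (1, 0), Y = (0, 1), R = (2, 5).
1. N is the centroid of triangle RUB ⇒ N = (1, 5/3)
2. J lies on line NY with NJ:JY = 1:2 ⇒ J = (2/3, 13/9)
3. E is the intersection of line UJ and line BR ⇒ E = (30/17, 65/17)
through Y parallel to RU: direction (-2, -5); meets ER at A = (12/5, 7)
A = E + t·(R−E) with t = 27/10

t = 27/10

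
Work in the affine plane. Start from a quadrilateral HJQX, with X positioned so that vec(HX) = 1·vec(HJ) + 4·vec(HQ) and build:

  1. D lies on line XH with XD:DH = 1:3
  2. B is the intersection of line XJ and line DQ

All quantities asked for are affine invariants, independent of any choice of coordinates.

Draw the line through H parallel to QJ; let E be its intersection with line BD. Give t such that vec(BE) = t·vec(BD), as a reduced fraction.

t = 56/11

Work in coordinates with H = (0, 0), J = (1, 0), Q = (0, 1), X = (1, 4).
1. D lies on line XH with XD:DH = 1:3 ⇒ D = (3/4, 3)
2. B is the intersection of line XJ and line DQ ⇒ B = (1, 11/3)
through H parallel to QJ: direction (1, -1); meets BD at E = (-3/11, 3/11)
E = B + t·(D−B) with t = 56/11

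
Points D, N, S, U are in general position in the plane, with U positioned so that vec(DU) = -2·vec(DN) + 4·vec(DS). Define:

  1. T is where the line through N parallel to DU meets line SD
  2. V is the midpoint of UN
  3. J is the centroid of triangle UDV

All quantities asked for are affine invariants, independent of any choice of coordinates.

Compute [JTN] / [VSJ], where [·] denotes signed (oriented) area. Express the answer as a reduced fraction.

Choose coordinates D = (0, 0), N = (1, 0), S = (0, 1), U = (-2, 4).
1. T is where the line through N parallel to DU meets line SD ⇒ T = (0, 2)
2. V is the midpoint of UN ⇒ V = (-1/2, 2)
3. J is the centroid of triangle UDV ⇒ J = (-5/6, 2)
2·[JTN] = -5/3, 2·[VSJ] = -1/3
[JTN]:[VSJ] = -5/3:-1/3 = 5

[JTN]:[VSJ] = 5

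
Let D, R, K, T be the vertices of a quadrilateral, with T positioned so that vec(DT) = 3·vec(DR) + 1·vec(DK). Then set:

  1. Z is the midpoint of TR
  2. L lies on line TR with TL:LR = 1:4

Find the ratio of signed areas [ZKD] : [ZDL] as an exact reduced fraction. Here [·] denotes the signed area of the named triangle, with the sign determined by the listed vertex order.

Work in coordinates with D = (0, 0), R = (1, 0), K = (0, 1), T = (3, 1).
1. Z is the midpoint of TR ⇒ Z = (2, 1/2)
2. L lies on line TR with TL:LR = 1:4 ⇒ L = (13/5, 4/5)
2·[ZKD] = 2, 2·[ZDL] = -3/10
[ZKD]:[ZDL] = 2:-3/10 = -20/3

[ZKD]:[ZDL] = -20/3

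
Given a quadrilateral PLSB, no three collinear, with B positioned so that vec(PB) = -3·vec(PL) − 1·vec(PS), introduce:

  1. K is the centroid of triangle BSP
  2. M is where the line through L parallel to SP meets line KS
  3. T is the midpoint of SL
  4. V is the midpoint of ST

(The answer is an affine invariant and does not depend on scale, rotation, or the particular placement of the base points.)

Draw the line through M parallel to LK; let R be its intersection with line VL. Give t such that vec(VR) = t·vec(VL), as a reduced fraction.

Set P = (0, 0), L = (1, 0), S = (0, 1), B = (-3, -1); any affine frame gives the same invariant.
1. K is the centroid of triangle BSP ⇒ K = (-1, 0)
2. M is where the line through L parallel to SP meets line KS ⇒ M = (1, 2)
3. T is the midpoint of SL ⇒ T = (1/2, 1/2)
4. V is the midpoint of ST ⇒ V = (1/4, 3/4)
through M parallel to LK: direction (-2, 0); meets VL at R = (-1, 2)
R = V + t·(L−V) with t = -5/3

t = -5/3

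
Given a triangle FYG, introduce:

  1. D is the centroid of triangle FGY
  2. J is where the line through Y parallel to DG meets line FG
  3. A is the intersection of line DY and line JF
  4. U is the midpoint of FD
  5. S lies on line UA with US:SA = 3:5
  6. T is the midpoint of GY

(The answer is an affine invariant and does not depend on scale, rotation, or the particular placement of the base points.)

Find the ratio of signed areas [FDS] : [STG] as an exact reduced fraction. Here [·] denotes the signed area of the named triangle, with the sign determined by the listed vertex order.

[FDS]:[STG] = 6/29

Work in coordinates with F = (0, 0), Y = (1, 0), G = (0, 1).
1. D is the centroid of triangle FGY ⇒ D = (1/3, 1/3)
2. J is where the line through Y parallel to DG meets line FG ⇒ J = (0, 2)
3. A is the intersection of line DY and line JF ⇒ A = (0, 1/2)
4. U is the midpoint of FD ⇒ U = (1/6, 1/6)
5. S lies on line UA with US:SA = 3:5 ⇒ S = (5/48, 7/24)
6. T is the midpoint of GY ⇒ T = (1/2, 1/2)
2·[FDS] = 1/16, 2·[STG] = 29/96
[FDS]:[STG] = 1/16:29/96 = 6/29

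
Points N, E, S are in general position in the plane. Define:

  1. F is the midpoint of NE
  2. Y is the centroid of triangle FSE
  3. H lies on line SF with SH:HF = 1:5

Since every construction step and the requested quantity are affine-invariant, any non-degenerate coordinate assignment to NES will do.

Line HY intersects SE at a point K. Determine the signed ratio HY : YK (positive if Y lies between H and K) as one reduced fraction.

Assign N = (0, 0), E = (1, 0), S = (0, 1) — the answer is frame-independent, so this choice is without loss of generality.
1. F is the midpoint of NE ⇒ F = (1/2, 0)
2. Y is the centroid of triangle FSE ⇒ Y = (1/2, 1/3)
3. H lies on line SF with SH:HF = 1:5 ⇒ H = (1/12, 5/6)
line HY meets SE at K = (-1/3, 4/3)
Y = H + t·(K−H) with t = -1, so HY:YK = -1:2

HY:YK = -1/2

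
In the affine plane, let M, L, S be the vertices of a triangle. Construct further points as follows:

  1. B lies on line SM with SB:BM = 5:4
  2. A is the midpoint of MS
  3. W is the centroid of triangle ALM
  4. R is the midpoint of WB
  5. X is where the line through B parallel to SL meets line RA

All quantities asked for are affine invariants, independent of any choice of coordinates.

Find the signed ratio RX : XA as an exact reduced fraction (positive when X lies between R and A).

RX:XA = -1/2

Work in coordinates with M = (0, 0), L = (1, 0), S = (0, 1).
1. B lies on line SM with SB:BM = 5:4 ⇒ B = (0, 4/9)
2. A is the midpoint of MS ⇒ A = (0, 1/2)
3. W is the centroid of triangle ALM ⇒ W = (1/3, 1/6)
4. R is the midpoint of WB ⇒ R = (1/6, 11/36)
5. X is where the line through B parallel to SL meets line RA ⇒ X = (1/3, 1/9)
X = R + t·(A−R) with t = -1, so RX:XA = t:(1−t) = -1:2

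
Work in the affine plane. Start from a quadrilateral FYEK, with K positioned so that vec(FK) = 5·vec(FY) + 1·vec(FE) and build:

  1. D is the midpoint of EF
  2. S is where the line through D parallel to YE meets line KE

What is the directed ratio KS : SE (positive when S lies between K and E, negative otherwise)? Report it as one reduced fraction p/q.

Set F = (0, 0), Y = (1, 0), E = (0, 1), K = (5, 1); any affine frame gives the same invariant.
1. D is the midpoint of EF ⇒ D = (0, 1/2)
2. S is where the line through D parallel to YE meets line KE ⇒ S = (-1/2, 1)
S = K + t·(E−K) with t = 11/10, so KS:SE = t:(1−t) = 11/10:-1/10

KS:SE = -11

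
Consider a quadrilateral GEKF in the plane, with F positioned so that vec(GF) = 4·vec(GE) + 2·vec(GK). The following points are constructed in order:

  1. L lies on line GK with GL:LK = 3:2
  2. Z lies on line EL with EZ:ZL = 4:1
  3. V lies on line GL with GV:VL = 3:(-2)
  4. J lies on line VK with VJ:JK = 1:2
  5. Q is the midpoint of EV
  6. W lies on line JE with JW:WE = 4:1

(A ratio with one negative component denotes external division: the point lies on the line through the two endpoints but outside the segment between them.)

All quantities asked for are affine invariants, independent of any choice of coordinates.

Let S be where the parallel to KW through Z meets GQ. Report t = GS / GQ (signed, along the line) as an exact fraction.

t = 49/100

Assign G = (0, 0), E = (1, 0), K = (0, 1), F = (4, 2) — the answer is frame-independent, so this choice is without loss of generality.
1. L lies on line GK with GL:LK = 3:2 ⇒ L = (0, 3/5)
2. Z lies on line EL with EZ:ZL = 4:1 ⇒ Z = (1/5, 12/25)
3. V lies on line GL with GV:VL = 3:(-2) ⇒ V = (0, 9/5)
4. J lies on line VK with VJ:JK = 1:2 ⇒ J = (0, 23/15)
5. Q is the midpoint of EV ⇒ Q = (1/2, 9/10)
6. W lies on line JE with JW:WE = 4:1 ⇒ W = (4/5, 23/75)
through Z parallel to KW: direction (4/5, -52/75); meets GQ at S = (49/200, 441/1000)
S = G + t·(Q−G) with t = 49/100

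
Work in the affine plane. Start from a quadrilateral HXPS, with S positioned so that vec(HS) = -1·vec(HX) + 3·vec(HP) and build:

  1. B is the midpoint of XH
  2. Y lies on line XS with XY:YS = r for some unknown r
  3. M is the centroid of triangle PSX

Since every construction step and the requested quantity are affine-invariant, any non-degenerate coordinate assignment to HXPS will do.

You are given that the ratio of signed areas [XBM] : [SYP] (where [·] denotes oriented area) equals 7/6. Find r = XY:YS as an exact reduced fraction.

r = 3/4

Set H = (0, 0), X = (1, 0), P = (0, 1), S = (-1, 3); any affine frame gives the same invariant.
1. B is the midpoint of XH ⇒ B = (1/2, 0)
2. With XY:YS = r, write λ = r/(r+1) so Y = X + λ·(S−X); Y is affine-linear in λ
3. M is the centroid of triangle PSX ⇒ M = (0, 4/3)
Every point depending on Y is an affine combination of Y and λ-independent points, so each such coordinate is linear in λ; the λ² term in each signed area is a multiple of (S−X)×(S−X) = 0, so 2·[XBM] and 2·[SYP] are each linear in λ. Evaluating at λ=0 and λ=1:
  2·[XBM] = -2/3,   2·[SYP] = λ − 1
So [XBM]:[SYP] = (-2/3) / (λ − 1). Setting this equal to 7/6:
  -2/3 = 7/6·(λ − 1)  ⇒  λ = 3/7
Then r = λ/(1−λ) = (3/7)/(4/7) = 3/4. Check: with r = 3/4, Y = (1/7, 9/7) and [XBM]:[SYP] = 7/6 as required.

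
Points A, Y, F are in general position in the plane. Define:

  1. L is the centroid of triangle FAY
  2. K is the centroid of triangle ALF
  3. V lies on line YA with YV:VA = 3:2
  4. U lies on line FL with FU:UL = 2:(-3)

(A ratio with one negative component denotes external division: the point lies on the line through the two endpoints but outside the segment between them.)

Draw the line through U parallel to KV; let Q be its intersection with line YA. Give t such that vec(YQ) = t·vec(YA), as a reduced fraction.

Assign A = (0, 0), Y = (1, 0), F = (0, 1) — the answer is frame-independent, so this choice is without loss of generality.
1. L is the centroid of triangle FAY ⇒ L = (1/3, 1/3)
2. K is the centroid of triangle ALF ⇒ K = (1/9, 4/9)
3. V lies on line YA with YV:VA = 3:2 ⇒ V = (2/5, 0)
4. U lies on line FL with FU:UL = 2:(-3) ⇒ U = (-2/3, 7/3)
through U parallel to KV: direction (13/45, -4/9); meets YA at Q = (17/20, 0)
Q = Y + t·(A−Y) with t = 3/20

t = 3/20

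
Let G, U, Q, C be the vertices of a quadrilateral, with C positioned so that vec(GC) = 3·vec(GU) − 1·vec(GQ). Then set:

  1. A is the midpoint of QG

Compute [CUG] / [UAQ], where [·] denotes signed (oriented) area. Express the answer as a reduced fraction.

[CUG]:[UAQ] = -2

Choose coordinates G = (0, 0), U = (1, 0), Q = (0, 1), C = (3, -1).
1. A is the midpoint of QG ⇒ A = (0, 1/2)
2·[CUG] = 1, 2·[UAQ] = -1/2
[CUG]:[UAQ] = 1:-1/2 = -2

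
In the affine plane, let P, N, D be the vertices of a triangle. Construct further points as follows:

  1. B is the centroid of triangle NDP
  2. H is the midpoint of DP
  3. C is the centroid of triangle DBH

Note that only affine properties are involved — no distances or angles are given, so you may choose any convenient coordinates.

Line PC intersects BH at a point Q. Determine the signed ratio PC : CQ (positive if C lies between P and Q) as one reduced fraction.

Assign P = (0, 0), N = (1, 0), D = (0, 1) — the answer is frame-independent, so this choice is without loss of generality.
1. B is the centroid of triangle NDP ⇒ B = (1/3, 1/3)
2. H is the midpoint of DP ⇒ H = (0, 1/2)
3. C is the centroid of triangle DBH ⇒ C = (1/9, 11/18)
line PC meets BH at Q = (1/12, 11/24)
C = P + t·(Q−P) with t = 4/3, so PC:CQ = 4/3:-1/3

PC:CQ = -4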